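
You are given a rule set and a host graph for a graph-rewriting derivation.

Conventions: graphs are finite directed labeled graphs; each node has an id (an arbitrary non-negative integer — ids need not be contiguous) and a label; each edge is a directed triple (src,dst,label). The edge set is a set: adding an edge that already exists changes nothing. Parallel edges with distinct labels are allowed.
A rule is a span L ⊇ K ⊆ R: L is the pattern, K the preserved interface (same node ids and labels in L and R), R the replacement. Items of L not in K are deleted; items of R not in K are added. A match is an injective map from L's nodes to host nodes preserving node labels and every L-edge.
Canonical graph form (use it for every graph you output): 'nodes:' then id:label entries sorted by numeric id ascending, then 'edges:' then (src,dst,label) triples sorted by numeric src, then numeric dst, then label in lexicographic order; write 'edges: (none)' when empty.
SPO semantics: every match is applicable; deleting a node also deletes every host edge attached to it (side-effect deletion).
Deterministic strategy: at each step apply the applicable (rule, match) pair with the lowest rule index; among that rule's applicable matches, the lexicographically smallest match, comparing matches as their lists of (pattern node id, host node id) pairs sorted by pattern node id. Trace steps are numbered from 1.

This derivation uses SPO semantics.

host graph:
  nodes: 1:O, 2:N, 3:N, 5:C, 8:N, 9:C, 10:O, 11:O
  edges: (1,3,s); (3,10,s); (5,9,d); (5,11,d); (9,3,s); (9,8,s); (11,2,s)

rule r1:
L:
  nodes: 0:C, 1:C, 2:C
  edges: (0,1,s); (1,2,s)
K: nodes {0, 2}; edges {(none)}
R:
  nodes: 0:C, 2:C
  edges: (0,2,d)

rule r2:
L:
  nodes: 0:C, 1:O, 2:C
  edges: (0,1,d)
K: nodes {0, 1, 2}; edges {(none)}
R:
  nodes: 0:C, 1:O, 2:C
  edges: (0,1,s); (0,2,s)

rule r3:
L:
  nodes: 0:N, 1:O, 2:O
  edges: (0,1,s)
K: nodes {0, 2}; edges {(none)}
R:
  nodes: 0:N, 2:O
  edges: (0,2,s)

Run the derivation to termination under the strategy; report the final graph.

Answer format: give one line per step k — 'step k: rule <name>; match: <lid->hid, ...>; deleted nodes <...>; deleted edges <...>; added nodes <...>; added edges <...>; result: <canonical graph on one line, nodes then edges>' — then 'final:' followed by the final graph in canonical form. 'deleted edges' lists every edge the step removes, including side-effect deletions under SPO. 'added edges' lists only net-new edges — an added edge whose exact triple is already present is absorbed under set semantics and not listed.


step 1: rule r2; match: 0->5, 1->11, 2->9; deleted nodes (none); deleted edges (5,11,d); added nodes (none); added edges (5,9,s); (5,11,s); result: nodes: 1:O, 2:N, 3:N, 5:C, 8:N, 9:C, 10:O, 11:O edges: (1,3,s); (3,10,s); (5,9,d); (5,9,s); (5,11,s); (9,3,s); (9,8,s); (11,2,s)
step 2: rule r3; match: 0->3, 1->10, 2->1; deleted nodes 10; deleted edges (3,10,s); added nodes (none); added edges (3,1,s); result: nodes: 1:O, 2:N, 3:N, 5:C, 8:N, 9:C, 11:O edges: (1,3,s); (3,1,s); (5,9,d); (5,9,s); (5,11,s); (9,3,s); (9,8,s); (11,2,s)
step 3: rule r3; match: 0->3, 1->1, 2->11; deleted nodes 1; deleted edges (1,3,s); (3,1,s); added nodes (none); added edges (3,11,s); result: nodes: 2:N, 3:N, 5:C, 8:N, 9:C, 11:O edges: (3,11,s); (5,9,d); (5,9,s); (5,11,s); (9,3,s); (9,8,s); (11,2,s)
final:
nodes: 2:N, 3:N, 5:C, 8:N, 9:C, 11:O
edges: (3,11,s); (5,9,d); (5,9,s); (5,11,s); (9,3,s); (9,8,s); (11,2,s)


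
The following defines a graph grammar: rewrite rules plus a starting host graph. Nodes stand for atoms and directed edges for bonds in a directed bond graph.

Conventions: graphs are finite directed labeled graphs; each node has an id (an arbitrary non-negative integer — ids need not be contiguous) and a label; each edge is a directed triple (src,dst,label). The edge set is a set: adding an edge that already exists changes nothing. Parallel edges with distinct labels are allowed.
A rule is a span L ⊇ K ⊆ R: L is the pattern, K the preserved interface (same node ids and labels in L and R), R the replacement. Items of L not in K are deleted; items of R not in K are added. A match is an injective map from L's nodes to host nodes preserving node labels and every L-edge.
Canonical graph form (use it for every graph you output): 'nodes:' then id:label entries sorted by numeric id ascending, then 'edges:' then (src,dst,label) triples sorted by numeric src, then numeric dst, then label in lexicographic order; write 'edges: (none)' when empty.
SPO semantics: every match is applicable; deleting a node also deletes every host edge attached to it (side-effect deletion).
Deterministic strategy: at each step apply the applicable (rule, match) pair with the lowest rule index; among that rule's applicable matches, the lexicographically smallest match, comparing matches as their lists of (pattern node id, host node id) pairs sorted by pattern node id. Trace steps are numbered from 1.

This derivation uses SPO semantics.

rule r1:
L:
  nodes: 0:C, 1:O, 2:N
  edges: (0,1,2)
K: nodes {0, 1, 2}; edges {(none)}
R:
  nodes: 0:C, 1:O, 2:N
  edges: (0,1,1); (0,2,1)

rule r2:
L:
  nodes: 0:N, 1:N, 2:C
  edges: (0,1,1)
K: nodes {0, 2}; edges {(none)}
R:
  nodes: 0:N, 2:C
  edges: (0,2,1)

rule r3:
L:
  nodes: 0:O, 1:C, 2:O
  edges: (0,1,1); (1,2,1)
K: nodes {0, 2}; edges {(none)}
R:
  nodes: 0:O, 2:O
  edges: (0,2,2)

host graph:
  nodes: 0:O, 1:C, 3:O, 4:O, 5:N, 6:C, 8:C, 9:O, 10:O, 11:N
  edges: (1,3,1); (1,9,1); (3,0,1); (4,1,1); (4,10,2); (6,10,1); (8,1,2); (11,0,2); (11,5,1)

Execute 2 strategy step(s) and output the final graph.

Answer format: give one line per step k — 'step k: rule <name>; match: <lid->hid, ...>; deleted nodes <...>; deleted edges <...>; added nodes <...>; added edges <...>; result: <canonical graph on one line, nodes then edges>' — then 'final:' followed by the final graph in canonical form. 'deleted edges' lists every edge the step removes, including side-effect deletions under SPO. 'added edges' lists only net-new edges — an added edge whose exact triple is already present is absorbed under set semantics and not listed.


step 1: rule r2; match: 0->11, 1->5, 2->1; deleted nodes 5; deleted edges (11,5,1); added nodes (none); added edges (11,1,1); result: nodes: 0:O, 1:C, 3:O, 4:O, 6:C, 8:C, 9:O, 10:O, 11:N edges: (1,3,1); (1,9,1); (3,0,1); (4,1,1); (4,10,2); (6,10,1); (8,1,2); (11,0,2); (11,1,1)
step 2: rule r3; match: 0->4, 1->1, 2->3; deleted nodes 1; deleted edges (1,3,1); (1,9,1); (4,1,1); (8,1,2); (11,1,1); added nodes (none); added edges (4,3,2); result: nodes: 0:O, 3:O, 4:O, 6:C, 8:C, 9:O, 10:O, 11:N edges: (3,0,1); (4,3,2); (4,10,2); (6,10,1); (11,0,2)
final:
nodes: 0:O, 3:O, 4:O, 6:C, 8:C, 9:O, 10:O, 11:N
edges: (3,0,1); (4,3,2); (4,10,2); (6,10,1); (11,0,2)


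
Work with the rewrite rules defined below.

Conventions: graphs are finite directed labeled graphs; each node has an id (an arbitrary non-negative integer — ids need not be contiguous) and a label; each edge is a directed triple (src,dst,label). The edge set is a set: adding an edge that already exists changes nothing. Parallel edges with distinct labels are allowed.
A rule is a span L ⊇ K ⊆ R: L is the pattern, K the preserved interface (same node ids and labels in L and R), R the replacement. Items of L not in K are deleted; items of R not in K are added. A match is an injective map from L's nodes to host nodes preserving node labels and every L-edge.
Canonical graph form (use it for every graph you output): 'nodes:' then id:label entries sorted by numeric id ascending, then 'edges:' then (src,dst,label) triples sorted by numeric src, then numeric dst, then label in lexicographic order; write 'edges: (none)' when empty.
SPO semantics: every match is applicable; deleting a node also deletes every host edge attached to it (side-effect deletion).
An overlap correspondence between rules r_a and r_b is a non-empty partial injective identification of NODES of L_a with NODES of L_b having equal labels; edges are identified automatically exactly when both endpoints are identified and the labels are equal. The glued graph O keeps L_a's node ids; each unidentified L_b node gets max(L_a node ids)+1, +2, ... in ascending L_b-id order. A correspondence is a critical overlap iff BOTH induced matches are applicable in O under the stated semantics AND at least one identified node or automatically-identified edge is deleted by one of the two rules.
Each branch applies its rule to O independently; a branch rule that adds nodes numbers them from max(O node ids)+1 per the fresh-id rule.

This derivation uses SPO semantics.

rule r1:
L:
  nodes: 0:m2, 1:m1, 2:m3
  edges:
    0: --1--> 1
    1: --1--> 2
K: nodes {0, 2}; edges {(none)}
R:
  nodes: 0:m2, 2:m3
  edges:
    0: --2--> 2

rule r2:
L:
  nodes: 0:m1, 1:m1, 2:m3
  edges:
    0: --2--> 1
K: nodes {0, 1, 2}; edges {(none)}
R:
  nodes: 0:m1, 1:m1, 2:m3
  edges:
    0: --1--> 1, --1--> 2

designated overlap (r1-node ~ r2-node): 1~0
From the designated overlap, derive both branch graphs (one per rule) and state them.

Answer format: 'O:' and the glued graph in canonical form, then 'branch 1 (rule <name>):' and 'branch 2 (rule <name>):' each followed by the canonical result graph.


O:
nodes: 0:m2, 1:m1, 2:m3, 3:m1, 4:m3
edges: (0,1,1); (1,2,1); (1,3,2)
branch 1 (rule r1):
nodes: 0:m2, 2:m3, 3:m1, 4:m3
edges: (0,2,2)
branch 2 (rule r2):
nodes: 0:m2, 1:m1, 2:m3, 3:m1, 4:m3
edges: (0,1,1); (1,2,1); (1,3,1); (1,4,1)


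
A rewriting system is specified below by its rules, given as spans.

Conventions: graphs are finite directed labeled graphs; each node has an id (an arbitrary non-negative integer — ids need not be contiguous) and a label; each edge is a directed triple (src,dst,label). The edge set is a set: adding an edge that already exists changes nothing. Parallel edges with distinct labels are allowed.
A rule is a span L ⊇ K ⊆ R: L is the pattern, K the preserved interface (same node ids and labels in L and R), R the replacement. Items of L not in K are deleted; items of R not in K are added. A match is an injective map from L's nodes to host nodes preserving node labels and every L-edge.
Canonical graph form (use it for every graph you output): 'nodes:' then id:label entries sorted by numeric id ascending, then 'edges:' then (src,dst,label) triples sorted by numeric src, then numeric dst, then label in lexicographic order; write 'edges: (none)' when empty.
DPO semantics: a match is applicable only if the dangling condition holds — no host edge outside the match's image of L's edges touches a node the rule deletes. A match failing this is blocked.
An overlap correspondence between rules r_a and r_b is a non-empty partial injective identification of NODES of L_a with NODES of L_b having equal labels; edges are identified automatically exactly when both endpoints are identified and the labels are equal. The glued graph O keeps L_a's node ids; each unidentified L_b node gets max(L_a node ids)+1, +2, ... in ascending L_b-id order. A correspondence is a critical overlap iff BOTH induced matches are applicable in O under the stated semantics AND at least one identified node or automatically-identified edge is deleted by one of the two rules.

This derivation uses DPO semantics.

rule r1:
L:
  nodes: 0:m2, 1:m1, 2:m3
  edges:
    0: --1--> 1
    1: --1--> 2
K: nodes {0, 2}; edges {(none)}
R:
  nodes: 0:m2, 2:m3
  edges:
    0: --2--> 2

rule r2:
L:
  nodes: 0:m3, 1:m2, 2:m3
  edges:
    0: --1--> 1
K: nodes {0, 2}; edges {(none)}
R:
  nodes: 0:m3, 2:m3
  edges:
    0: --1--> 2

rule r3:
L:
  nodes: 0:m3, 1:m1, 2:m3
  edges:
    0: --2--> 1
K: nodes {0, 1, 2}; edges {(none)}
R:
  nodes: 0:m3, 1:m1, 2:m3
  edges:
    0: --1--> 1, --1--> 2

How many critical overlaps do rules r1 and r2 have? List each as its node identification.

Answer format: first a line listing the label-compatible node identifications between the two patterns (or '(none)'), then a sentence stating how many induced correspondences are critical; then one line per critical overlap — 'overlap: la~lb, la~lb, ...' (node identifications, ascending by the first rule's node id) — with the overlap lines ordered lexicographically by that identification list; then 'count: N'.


label-compatible node identifications between L(r1) and L(r2): 0~1, 2~0, 2~2
0 of the induced correspondences are critical overlaps of r1 and r2.
count: 0


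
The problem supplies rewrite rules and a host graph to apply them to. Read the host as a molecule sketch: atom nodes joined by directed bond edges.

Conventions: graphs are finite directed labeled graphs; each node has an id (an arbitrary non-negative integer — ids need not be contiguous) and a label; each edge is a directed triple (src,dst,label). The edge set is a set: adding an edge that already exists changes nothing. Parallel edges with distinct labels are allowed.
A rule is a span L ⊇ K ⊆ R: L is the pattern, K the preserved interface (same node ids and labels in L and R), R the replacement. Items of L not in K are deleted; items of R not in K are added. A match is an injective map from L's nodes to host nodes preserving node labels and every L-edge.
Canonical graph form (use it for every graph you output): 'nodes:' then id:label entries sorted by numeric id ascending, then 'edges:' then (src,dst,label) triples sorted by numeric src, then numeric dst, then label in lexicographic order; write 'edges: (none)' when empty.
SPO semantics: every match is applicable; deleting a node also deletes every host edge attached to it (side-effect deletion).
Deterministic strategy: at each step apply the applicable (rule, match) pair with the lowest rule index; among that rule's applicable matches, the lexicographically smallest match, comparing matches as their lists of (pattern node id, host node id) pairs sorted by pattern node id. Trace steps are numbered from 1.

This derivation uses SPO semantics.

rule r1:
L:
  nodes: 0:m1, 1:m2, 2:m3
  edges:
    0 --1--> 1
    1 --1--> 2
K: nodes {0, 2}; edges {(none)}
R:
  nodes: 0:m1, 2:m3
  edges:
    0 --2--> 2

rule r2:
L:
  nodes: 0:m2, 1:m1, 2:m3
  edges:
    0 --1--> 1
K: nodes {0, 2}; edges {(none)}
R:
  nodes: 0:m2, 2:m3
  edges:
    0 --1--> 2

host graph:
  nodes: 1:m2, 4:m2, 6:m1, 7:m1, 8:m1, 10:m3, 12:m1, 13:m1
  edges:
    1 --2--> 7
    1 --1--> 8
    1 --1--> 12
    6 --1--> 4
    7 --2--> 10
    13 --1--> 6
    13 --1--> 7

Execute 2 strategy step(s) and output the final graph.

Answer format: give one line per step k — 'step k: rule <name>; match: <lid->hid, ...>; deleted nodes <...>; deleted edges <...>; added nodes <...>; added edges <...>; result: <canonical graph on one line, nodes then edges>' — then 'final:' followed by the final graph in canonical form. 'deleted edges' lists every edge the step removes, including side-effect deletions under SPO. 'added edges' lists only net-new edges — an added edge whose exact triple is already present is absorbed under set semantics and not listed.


step 1: rule r2; match: 0->1, 1->8, 2->10; deleted nodes 8; deleted edges (1,8,1); added nodes (none); added edges (1,10,1); result: nodes: 1:m2, 4:m2, 6:m1, 7:m1, 10:m3, 12:m1, 13:m1 edges: (1,7,2); (1,10,1); (1,12,1); (6,4,1); (7,10,2); (13,6,1); (13,7,1)
step 2: rule r2; match: 0->1, 1->12, 2->10; deleted nodes 12; deleted edges (1,12,1); added nodes (none); added edges (none); result: nodes: 1:m2, 4:m2, 6:m1, 7:m1, 10:m3, 13:m1 edges: (1,7,2); (1,10,1); (6,4,1); (7,10,2); (13,6,1); (13,7,1)
final:
nodes: 1:m2, 4:m2, 6:m1, 7:m1, 10:m3, 13:m1
edges: (1,7,2); (1,10,1); (6,4,1); (7,10,2); (13,6,1); (13,7,1)


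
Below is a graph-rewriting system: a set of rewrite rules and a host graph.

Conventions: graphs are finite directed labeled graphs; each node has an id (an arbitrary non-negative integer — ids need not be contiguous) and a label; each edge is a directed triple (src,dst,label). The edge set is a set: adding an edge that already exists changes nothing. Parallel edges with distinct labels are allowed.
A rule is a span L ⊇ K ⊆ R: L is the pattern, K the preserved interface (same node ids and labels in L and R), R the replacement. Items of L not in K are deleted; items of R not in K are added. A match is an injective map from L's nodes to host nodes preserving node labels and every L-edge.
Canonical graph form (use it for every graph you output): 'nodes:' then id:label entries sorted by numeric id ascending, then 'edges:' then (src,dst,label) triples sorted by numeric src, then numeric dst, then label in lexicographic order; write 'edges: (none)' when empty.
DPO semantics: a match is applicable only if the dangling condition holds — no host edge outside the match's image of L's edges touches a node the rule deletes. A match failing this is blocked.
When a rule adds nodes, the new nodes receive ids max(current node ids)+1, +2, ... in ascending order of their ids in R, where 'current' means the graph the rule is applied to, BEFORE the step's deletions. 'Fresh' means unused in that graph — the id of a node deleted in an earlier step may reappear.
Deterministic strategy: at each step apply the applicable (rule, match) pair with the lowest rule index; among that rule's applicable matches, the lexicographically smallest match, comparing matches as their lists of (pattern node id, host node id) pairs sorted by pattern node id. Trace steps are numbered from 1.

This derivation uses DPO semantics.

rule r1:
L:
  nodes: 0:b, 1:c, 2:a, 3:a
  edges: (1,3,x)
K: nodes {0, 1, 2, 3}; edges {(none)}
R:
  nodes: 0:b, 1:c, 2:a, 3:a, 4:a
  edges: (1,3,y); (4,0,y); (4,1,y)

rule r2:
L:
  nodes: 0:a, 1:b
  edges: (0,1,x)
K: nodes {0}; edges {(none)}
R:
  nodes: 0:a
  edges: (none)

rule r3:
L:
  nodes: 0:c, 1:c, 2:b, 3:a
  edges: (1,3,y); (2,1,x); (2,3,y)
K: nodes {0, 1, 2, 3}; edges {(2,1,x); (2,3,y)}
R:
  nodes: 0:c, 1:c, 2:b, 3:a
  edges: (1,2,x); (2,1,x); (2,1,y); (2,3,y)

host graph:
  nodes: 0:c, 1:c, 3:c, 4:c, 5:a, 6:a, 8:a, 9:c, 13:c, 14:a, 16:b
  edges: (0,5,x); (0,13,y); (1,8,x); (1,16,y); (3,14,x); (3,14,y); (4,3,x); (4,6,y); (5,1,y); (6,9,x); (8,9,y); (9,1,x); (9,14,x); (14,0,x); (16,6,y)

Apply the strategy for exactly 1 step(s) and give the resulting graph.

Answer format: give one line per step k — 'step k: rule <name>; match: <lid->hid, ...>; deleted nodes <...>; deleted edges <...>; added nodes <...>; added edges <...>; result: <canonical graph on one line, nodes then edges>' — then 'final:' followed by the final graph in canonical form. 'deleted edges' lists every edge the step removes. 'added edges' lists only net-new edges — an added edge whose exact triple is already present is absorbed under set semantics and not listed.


step 1: rule r1; match: 0->16, 1->0, 2->6, 3->5; deleted nodes (none); deleted edges (0,5,x); added nodes 17; added edges (0,5,y); (17,0,y); (17,16,y); result: nodes: 0:c, 1:c, 3:c, 4:c, 5:a, 6:a, 8:a, 9:c, 13:c, 14:a, 16:b, 17:a edges: (0,5,y); (0,13,y); (1,8,x); (1,16,y); (3,14,x); (3,14,y); (4,3,x); (4,6,y); (5,1,y); (6,9,x); (8,9,y); (9,1,x); (9,14,x); (14,0,x); (16,6,y); (17,0,y); (17,16,y)
final:
nodes: 0:c, 1:c, 3:c, 4:c, 5:a, 6:a, 8:a, 9:c, 13:c, 14:a, 16:b, 17:a
edges: (0,5,y); (0,13,y); (1,8,x); (1,16,y); (3,14,x); (3,14,y); (4,3,x); (4,6,y); (5,1,y); (6,9,x); (8,9,y); (9,1,x); (9,14,x); (14,0,x); (16,6,y); (17,0,y); (17,16,y)


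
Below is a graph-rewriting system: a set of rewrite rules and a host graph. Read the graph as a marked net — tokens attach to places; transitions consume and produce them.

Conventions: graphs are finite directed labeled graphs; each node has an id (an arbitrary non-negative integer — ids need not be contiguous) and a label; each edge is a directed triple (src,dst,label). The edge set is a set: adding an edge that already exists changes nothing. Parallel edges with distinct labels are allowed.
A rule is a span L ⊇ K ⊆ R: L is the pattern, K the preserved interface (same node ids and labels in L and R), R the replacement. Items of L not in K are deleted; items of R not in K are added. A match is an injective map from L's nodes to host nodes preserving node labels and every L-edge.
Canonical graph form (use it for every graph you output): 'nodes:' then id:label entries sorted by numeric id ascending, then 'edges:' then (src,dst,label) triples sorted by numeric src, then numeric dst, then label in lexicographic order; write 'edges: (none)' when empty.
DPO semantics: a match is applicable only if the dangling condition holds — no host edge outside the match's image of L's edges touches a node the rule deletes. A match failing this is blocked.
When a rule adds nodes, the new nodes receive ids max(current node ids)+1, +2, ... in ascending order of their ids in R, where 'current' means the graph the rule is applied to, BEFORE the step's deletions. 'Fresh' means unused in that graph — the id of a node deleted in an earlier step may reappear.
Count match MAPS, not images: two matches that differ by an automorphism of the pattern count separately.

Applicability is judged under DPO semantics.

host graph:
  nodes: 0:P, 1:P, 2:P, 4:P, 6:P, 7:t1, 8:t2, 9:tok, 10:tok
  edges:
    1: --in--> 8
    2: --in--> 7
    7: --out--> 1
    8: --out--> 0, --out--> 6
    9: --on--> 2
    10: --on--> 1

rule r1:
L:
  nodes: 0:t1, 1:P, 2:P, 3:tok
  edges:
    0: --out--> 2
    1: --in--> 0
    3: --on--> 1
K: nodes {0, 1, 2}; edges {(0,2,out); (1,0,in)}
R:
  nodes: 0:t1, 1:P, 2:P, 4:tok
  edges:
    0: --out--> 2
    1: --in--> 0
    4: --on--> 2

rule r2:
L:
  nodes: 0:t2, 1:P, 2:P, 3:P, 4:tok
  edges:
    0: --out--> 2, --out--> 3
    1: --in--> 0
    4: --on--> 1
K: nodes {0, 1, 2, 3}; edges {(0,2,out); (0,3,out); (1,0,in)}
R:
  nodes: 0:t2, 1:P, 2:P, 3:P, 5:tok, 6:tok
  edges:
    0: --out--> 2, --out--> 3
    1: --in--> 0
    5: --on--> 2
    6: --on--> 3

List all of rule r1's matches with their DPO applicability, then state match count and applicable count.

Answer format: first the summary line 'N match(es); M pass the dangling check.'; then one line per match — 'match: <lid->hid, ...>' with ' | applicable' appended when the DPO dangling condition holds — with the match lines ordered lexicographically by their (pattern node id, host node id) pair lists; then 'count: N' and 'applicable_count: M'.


1 match(es); 1 pass the dangling check.
match: 0->7, 1->2, 2->1, 3->9 | applicable
count: 1
applicable_count: 1


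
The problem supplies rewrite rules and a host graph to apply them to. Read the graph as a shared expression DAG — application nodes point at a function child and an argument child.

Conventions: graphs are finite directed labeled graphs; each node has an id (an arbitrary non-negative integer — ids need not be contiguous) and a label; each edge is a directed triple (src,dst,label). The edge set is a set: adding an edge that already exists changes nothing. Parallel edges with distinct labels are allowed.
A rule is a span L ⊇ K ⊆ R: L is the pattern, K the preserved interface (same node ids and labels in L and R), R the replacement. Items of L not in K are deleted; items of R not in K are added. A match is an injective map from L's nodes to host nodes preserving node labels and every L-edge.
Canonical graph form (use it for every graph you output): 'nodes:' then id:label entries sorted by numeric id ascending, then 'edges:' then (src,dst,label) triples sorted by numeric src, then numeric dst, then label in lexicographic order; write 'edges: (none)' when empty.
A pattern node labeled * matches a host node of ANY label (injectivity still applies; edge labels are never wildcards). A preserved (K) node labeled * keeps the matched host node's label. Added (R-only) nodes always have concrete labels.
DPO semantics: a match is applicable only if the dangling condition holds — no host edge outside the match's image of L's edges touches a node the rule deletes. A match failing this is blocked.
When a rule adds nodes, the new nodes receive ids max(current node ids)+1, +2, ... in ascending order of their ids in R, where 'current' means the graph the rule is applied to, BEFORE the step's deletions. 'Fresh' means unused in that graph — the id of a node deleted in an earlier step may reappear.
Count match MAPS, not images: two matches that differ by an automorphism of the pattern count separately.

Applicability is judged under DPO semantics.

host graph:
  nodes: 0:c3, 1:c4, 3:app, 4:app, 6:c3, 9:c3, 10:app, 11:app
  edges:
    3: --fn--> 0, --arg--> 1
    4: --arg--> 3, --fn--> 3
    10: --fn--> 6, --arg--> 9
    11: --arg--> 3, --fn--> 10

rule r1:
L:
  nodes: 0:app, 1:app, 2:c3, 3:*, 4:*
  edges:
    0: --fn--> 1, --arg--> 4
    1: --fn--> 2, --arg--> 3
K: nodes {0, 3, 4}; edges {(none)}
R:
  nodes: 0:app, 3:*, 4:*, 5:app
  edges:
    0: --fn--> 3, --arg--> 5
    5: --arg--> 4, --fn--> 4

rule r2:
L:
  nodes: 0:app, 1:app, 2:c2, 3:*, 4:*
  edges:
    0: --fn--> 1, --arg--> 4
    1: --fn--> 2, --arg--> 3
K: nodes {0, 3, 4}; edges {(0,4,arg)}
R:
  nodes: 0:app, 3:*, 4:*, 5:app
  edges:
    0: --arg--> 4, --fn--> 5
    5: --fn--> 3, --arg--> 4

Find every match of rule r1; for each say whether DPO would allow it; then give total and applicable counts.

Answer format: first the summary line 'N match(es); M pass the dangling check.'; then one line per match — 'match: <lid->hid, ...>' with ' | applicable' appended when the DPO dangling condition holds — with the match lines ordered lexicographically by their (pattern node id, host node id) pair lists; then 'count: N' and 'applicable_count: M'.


1 match(es); 1 pass the dangling check.
match: 0->11, 1->10, 2->6, 3->9, 4->3 | applicable
count: 1
applicable_count: 1


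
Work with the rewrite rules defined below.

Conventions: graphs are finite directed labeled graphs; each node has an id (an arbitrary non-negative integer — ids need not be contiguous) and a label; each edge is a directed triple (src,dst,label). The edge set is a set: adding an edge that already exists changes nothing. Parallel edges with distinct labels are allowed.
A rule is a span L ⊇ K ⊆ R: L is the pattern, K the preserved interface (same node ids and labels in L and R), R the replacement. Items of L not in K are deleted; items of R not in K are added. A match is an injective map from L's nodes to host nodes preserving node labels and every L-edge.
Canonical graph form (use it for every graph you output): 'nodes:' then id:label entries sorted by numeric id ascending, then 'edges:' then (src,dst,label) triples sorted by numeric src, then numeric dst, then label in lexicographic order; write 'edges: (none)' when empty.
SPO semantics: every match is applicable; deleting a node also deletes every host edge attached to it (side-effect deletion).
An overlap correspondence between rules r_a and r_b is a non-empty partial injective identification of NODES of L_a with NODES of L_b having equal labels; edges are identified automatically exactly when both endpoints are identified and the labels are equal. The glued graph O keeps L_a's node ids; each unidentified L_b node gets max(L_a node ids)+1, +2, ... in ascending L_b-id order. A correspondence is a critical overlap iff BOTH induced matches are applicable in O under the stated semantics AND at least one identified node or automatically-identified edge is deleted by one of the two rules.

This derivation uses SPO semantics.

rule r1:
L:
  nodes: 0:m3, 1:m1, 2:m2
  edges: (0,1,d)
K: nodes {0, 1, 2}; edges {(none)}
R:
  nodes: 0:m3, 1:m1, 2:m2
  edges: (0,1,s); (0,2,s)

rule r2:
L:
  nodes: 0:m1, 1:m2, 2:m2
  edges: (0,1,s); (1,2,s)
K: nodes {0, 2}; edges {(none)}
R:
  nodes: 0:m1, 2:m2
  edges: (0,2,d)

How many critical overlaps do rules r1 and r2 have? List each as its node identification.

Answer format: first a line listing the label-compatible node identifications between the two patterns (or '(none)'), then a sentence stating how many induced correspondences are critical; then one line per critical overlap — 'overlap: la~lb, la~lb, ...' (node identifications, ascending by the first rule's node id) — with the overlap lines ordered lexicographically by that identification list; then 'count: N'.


label-compatible node identifications between L(r1) and L(r2): 1~0, 2~1, 2~2
2 of the induced correspondences are critical overlaps of r1 and r2.
overlap: 1~0, 2~1
overlap: 2~1
count: 2


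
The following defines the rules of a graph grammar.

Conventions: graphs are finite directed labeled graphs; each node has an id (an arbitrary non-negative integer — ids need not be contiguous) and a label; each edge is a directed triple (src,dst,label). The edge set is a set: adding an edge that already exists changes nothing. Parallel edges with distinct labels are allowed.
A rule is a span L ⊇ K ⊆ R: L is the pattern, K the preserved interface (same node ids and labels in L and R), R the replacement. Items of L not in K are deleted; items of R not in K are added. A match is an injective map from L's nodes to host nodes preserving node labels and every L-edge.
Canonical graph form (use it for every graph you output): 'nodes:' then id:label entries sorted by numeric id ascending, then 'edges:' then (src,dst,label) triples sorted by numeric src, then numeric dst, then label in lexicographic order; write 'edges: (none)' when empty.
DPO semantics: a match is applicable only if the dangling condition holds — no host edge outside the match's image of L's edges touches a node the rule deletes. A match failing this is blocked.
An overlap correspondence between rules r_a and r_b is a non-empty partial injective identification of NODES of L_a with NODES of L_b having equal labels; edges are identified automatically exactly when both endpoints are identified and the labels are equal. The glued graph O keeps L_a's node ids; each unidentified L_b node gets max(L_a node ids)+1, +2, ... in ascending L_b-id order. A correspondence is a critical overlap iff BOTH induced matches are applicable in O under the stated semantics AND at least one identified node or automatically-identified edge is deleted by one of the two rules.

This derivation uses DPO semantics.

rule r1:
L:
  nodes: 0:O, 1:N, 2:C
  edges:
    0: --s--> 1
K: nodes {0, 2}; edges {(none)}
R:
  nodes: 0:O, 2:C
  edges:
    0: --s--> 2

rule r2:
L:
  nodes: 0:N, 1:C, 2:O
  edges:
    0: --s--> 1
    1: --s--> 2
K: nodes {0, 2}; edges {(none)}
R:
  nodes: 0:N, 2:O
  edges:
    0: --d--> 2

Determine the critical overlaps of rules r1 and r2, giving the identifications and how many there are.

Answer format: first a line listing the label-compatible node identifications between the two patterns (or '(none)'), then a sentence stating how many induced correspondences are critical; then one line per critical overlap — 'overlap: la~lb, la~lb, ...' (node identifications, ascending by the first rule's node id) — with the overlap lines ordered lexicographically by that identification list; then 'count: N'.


label-compatible node identifications between L(r1) and L(r2): 0~2, 1~0, 2~1
2 of the induced correspondences are critical overlaps of r1 and r2.
overlap: 0~2, 2~1
overlap: 2~1
count: 2


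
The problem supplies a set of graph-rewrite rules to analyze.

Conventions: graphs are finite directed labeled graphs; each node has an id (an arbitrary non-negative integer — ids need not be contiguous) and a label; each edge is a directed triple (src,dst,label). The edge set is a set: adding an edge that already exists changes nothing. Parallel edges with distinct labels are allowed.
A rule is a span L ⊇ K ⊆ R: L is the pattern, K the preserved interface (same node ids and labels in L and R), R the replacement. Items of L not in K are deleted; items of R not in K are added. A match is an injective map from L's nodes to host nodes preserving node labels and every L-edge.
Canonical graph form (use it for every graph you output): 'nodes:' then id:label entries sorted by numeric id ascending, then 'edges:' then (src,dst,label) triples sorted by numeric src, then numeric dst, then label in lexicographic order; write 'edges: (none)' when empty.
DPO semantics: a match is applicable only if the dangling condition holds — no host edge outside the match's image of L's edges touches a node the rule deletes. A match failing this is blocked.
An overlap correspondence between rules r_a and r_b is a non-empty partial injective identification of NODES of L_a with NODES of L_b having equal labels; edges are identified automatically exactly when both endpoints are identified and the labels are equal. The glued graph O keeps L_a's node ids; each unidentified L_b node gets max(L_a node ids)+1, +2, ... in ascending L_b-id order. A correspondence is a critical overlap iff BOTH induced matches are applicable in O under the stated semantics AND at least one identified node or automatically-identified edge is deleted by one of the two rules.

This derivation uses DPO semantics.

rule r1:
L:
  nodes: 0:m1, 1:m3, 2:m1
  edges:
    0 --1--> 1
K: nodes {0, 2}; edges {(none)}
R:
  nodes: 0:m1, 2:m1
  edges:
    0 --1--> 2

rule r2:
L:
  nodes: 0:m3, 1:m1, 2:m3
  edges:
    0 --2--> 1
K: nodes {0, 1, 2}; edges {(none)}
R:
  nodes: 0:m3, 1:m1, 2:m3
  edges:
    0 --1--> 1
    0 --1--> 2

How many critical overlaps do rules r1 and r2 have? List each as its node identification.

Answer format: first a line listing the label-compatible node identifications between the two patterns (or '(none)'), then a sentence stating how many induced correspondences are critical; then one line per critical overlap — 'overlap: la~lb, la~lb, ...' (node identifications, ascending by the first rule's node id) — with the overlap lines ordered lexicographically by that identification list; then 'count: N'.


label-compatible node identifications between L(r1) and L(r2): 0~1, 1~0, 1~2, 2~1
3 of the induced correspondences are critical overlaps of r1 and r2.
overlap: 0~1, 1~2
overlap: 1~2
overlap: 1~2, 2~1
count: 3


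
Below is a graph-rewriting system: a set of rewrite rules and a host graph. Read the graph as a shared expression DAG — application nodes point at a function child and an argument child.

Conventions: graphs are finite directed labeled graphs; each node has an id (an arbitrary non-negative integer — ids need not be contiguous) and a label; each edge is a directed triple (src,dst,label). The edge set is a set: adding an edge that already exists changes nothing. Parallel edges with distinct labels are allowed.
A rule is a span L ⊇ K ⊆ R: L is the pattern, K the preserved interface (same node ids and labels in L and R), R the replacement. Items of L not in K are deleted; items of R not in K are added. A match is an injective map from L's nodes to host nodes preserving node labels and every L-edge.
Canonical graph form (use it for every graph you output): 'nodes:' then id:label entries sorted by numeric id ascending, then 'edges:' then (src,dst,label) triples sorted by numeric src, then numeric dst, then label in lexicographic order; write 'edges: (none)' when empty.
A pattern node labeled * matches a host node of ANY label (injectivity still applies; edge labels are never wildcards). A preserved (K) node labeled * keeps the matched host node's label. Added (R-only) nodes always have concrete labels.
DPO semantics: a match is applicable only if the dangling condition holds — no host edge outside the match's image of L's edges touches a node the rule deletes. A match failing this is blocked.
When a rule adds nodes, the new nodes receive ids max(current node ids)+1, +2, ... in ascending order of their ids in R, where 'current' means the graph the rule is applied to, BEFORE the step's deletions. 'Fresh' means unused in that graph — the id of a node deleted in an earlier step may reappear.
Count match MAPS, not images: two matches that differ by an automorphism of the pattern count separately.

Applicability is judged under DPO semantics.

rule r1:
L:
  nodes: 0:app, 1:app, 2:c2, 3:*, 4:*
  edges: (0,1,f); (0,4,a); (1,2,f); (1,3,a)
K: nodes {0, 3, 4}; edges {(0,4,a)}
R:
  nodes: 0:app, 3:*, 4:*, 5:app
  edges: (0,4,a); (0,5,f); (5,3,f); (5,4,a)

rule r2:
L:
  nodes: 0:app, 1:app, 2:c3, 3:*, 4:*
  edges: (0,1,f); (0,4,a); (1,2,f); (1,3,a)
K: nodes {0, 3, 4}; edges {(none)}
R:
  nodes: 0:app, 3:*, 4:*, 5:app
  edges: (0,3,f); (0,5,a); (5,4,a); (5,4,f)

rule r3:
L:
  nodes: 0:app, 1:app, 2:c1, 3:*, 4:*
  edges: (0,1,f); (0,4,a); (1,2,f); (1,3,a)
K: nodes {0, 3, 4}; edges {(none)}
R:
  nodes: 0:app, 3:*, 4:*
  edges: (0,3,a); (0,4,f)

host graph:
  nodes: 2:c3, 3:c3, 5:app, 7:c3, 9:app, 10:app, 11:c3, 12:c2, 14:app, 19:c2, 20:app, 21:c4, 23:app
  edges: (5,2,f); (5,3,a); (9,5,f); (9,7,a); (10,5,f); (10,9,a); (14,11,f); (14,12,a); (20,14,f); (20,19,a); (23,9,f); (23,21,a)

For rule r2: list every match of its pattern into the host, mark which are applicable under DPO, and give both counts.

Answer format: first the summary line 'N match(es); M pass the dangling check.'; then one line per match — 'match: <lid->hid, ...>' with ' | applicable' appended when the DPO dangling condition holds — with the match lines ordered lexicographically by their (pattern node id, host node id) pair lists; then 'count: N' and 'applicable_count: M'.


3 match(es); 1 pass the dangling check.
match: 0->9, 1->5, 2->2, 3->3, 4->7
match: 0->10, 1->5, 2->2, 3->3, 4->9
match: 0->20, 1->14, 2->11, 3->12, 4->19 | applicable
count: 3
applicable_count: 1


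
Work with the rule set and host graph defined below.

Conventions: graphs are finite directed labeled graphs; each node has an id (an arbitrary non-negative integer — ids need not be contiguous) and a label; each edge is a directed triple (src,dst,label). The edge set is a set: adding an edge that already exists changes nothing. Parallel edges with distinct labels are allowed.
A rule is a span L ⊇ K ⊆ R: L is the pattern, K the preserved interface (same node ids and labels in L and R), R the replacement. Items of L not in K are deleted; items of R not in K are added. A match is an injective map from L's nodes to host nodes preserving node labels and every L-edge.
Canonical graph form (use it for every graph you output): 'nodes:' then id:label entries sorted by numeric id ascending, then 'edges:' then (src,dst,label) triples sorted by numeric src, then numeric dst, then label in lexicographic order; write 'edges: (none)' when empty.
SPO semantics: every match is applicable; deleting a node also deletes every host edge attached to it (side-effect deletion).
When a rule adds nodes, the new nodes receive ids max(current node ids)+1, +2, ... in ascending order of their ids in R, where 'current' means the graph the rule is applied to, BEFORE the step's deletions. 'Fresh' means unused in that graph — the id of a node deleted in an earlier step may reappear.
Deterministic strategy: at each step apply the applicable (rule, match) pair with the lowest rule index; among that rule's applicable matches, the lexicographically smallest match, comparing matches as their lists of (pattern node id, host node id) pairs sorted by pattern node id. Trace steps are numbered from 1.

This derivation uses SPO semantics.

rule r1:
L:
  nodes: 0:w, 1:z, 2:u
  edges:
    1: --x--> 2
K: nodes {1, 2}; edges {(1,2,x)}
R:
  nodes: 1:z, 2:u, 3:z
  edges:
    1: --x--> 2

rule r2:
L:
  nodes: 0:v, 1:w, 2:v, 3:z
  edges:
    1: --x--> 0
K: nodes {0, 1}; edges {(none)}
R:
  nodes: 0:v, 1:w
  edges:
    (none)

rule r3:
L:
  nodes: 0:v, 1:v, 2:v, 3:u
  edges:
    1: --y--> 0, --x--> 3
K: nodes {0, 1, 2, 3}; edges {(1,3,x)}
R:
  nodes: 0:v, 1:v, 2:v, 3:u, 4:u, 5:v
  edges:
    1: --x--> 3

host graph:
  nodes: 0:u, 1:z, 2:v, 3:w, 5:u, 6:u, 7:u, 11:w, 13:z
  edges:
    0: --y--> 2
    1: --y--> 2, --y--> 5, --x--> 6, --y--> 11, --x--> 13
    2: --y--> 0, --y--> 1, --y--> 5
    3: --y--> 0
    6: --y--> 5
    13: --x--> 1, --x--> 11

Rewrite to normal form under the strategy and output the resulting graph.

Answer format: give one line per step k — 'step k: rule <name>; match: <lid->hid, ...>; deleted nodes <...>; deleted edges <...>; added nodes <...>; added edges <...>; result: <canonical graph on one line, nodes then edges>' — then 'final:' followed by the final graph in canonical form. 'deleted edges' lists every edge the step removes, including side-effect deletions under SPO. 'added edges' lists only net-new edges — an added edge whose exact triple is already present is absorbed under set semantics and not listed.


step 1: rule r1; match: 0->3, 1->1, 2->6; deleted nodes 3; deleted edges (3,0,y); added nodes 14; added edges (none); result: nodes: 0:u, 1:z, 2:v, 5:u, 6:u, 7:u, 11:w, 13:z, 14:z edges: (0,2,y); (1,2,y); (1,5,y); (1,6,x); (1,11,y); (1,13,x); (2,0,y); (2,1,y); (2,5,y); (6,5,y); (13,1,x); (13,11,x)
step 2: rule r1; match: 0->11, 1->1, 2->6; deleted nodes 11; deleted edges (1,11,y); (13,11,x); added nodes 15; added edges (none); result: nodes: 0:u, 1:z, 2:v, 5:u, 6:u, 7:u, 13:z, 14:z, 15:z edges: (0,2,y); (1,2,y); (1,5,y); (1,6,x); (1,13,x); (2,0,y); (2,1,y); (2,5,y); (6,5,y); (13,1,x)
final:
nodes: 0:u, 1:z, 2:v, 5:u, 6:u, 7:u, 13:z, 14:z, 15:z
edges: (0,2,y); (1,2,y); (1,5,y); (1,6,x); (1,13,x); (2,0,y); (2,1,y); (2,5,y); (6,5,y); (13,1,x)
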